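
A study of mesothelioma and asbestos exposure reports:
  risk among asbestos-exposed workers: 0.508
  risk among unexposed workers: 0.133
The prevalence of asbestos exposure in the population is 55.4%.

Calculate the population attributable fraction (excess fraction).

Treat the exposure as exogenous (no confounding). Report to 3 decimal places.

PAF ≈ 0.610

Let p₁ = 0.508, p₀ = 0.133.
Overall risk P(Y=1) = π·p₁ + (1−π)·p₀ = 0.554×0.508 + 0.446×0.133 = 0.34075.
Under exogeneity, PAF = [P(Y=1) − p₀] / P(Y=1).
PAF = (0.34075 − 0.133) / 0.34075 ≈ 0.6097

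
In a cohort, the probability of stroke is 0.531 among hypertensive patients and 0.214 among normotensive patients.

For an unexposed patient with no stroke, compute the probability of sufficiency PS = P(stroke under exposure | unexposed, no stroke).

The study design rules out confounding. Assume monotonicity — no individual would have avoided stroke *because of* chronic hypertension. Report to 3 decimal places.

Let p₁ = 0.531, p₀ = 0.214.
Under exogeneity and monotonicity, PS = (p₁ − p₀) / (1 − p₀).
PS = (0.531 − 0.214) / (1 − 0.214) = 0.317 / 0.786 ≈ 0.4033

PS ≈ 0.403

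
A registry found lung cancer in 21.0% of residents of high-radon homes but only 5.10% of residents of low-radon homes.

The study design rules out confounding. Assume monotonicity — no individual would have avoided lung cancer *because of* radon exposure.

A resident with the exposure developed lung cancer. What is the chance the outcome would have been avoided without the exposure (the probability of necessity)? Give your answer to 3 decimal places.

PN ≈ 0.757

p₁ = 0.21, p₀ = 0.051.
Under exogeneity and monotonicity, PN = (p₁ − p₀) / p₁.
PN = (0.21 − 0.051) / 0.21 = 0.159 / 0.21 ≈ 0.7571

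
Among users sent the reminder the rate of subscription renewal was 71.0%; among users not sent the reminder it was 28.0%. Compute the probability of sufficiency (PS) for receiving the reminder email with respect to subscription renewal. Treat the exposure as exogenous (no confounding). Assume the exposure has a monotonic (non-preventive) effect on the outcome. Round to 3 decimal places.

PS ≈ 0.597

p₁ = 0.71, p₀ = 0.28.
Under exogeneity and monotonicity, PS = (p₁ − p₀) / (1 − p₀).
PS = (0.71 − 0.28) / (1 − 0.28) = 0.43 / 0.72 ≈ 0.5972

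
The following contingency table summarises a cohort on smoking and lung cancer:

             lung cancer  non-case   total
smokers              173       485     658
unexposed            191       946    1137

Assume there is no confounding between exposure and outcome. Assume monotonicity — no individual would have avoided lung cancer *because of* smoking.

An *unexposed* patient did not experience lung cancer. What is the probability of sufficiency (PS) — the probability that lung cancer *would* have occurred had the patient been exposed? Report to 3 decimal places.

p₁ = P(outcome | exposed) = 173/658 = 0.26292
p₀ = P(outcome | unexposed) = 191/1137 = 0.16799
Under exogeneity and monotonicity, PS = (p₁ − p₀) / (1 − p₀).
PS = (0.26292 − 0.16799) / (1 − 0.16799) = 0.094932 / 0.83201 ≈ 0.1141

PS ≈ 0.114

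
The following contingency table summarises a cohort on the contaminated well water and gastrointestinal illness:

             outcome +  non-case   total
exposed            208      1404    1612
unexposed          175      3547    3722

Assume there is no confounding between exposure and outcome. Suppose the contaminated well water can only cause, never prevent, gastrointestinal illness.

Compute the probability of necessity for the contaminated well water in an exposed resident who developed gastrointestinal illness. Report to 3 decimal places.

p₁ = P(outcome | exposed) = 208/1612 = 0.12903
p₀ = P(outcome | unexposed) = 175/3722 = 0.047018
Under exogeneity and monotonicity, PN = (p₁ − p₀)/p₁.
PN = (0.12903 − 0.047018) / 0.12903 ≈ 0.6356

PN ≈ 0.636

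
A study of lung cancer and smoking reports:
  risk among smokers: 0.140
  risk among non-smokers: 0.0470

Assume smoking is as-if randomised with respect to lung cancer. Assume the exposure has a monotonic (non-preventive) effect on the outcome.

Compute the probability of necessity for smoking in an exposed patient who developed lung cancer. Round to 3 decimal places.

Let p₁ = 0.14, p₀ = 0.047.
Under exogeneity and monotonicity, PN = (p₁ − p₀) / p₁.
PN = (0.14 − 0.047) / 0.14 = 0.093 / 0.14 ≈ 0.6643

PN ≈ 0.664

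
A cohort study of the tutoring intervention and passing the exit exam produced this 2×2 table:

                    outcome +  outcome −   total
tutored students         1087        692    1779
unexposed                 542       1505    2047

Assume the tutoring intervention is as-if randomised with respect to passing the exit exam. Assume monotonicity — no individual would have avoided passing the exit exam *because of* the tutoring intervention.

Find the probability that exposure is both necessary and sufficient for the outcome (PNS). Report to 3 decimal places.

PNS ≈ 0.346

p₁ = P(outcome | exposed) = 1087/1779 = 0.61102
p₀ = P(outcome | unexposed) = 542/2047 = 0.26478
Under exogeneity and monotonicity, PNS = p₁ − p₀.
PNS = 0.61102 − 0.26478 = 0.34624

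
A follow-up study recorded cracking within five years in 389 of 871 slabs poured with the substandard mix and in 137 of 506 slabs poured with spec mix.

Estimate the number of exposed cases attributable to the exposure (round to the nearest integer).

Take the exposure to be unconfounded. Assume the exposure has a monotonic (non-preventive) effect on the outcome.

p₁ = P(outcome | exposed) = 389/871 = 0.44661
p₀ = P(outcome | unexposed) = 137/506 = 0.27075
PN = (p₁ − p₀)/p₁ = (0.44661 − 0.27075) / 0.44661 ≈ 0.39377.
Attributable cases ≈ PN × (exposed cases) = 0.39377 × 389 ≈ 153.18.

about 153 cases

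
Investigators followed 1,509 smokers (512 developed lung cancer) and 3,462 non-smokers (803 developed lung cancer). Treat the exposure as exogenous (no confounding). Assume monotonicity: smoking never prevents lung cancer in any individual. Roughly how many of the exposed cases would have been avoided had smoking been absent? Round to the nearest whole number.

about 162 cases

p₁ = P(outcome | exposed) = 512/1509 = 0.3393
p₀ = P(outcome | unexposed) = 803/3462 = 0.23195
PN = (p₁ − p₀)/p₁ = (0.3393 − 0.23195) / 0.3393 ≈ 0.31639.
Attributable cases ≈ PN × (exposed cases) = 0.31639 × 512 ≈ 161.99.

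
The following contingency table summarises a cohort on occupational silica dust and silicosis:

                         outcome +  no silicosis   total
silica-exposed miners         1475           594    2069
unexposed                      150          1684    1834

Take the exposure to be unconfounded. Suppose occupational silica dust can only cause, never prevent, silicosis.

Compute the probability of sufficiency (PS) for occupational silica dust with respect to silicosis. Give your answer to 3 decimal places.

PS ≈ 0.687

p₁ = P(outcome | exposed) = 1475/2069 = 0.7129
p₀ = P(outcome | unexposed) = 150/1834 = 0.081788
Under exogeneity and monotonicity, PS = (p₁ − p₀) / (1 − p₀).
PS = (0.7129 − 0.081788) / (1 − 0.081788) = 0.63112 / 0.91821 ≈ 0.6873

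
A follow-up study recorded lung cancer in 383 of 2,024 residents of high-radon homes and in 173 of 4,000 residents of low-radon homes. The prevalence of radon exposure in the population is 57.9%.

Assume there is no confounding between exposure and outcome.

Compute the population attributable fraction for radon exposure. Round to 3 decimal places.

PAF ≈ 0.662

p₁ = P(outcome | exposed) = 383/2024 = 0.18923
p₀ = P(outcome | unexposed) = 173/4000 = 0.04325
Overall risk P(Y=1) = π·p₁ + (1−π)·p₀ = 0.579×0.18923 + 0.421×0.04325 = 0.12777.
Under exogeneity, PAF = [P(Y=1) − p₀] / P(Y=1).
PAF = (0.12777 − 0.04325) / 0.12777 ≈ 0.6615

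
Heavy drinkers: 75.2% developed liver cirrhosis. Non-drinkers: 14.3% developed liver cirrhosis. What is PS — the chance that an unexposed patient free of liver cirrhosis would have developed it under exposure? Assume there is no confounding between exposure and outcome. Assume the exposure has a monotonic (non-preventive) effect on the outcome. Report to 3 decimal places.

PS ≈ 0.711

p₁ = 0.752, p₀ = 0.143.
Under exogeneity and monotonicity, PS = (p₁ − p₀) / (1 − p₀).
PS = (0.752 − 0.143) / (1 − 0.143) = 0.609 / 0.857 ≈ 0.7106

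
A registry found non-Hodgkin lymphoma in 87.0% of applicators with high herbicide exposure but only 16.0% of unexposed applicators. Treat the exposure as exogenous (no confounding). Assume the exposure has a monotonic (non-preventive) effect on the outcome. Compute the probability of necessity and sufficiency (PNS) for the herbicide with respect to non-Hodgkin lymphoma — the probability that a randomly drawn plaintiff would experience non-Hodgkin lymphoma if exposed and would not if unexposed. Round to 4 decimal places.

PNS ≈ 0.7100

p₁ = 0.87, p₀ = 0.16.
Under exogeneity and monotonicity, PNS = p₁ − p₀.
PNS = 0.87 − 0.16 = 0.71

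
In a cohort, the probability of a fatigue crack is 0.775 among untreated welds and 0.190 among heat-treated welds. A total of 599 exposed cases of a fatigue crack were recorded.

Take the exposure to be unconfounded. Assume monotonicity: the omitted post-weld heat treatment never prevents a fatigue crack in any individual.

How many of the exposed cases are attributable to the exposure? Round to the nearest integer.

about 452 cases

Let p₁ = 0.775, p₀ = 0.19.
PN = (p₁ − p₀)/p₁ = (0.775 − 0.19) / 0.775 ≈ 0.75484.
Attributable cases ≈ PN × (exposed cases) = 0.75484 × 599 ≈ 452.15.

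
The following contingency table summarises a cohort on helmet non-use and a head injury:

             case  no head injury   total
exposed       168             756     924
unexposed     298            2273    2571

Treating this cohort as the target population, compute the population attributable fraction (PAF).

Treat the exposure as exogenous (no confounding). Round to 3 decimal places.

PAF ≈ 0.131

p₁ = P(outcome | exposed) = 168/924 = 0.18182
p₀ = P(outcome | unexposed) = 298/2571 = 0.11591
Exposure prevalence π = 924/3495 = 0.26438; overall risk P(Y=1) = 0.13333.
Under exogeneity, PAF = [P(Y=1) − p₀]/P(Y=1).
PAF = (0.13333 − 0.11591) / 0.13333 ≈ 0.1307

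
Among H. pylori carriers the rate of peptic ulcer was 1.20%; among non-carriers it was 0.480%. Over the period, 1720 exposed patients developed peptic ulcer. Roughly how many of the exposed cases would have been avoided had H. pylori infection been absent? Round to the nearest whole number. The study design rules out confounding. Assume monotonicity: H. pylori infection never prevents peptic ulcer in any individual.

about 1032 cases

p₁ = 0.012, p₀ = 0.0048.
PN = (p₁ − p₀)/p₁ = (0.012 − 0.0048) / 0.012 ≈ 0.60000.
Attributable cases ≈ PN × (exposed cases) = 0.60000 × 1720 ≈ 1032.00.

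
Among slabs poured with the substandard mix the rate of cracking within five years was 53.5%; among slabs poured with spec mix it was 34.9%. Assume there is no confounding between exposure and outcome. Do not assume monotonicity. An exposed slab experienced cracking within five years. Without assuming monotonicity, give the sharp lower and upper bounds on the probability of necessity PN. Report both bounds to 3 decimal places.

0.348 ≤ PN ≤ 1.000

p₁ = 0.535, p₀ = 0.349.
Under exogeneity alone the bounds on PN are max{0,(p₁−p₀)/p₁} ≤ PN ≤ min{1,(1−p₀)/p₁}.
  lower = (p₁ − p₀)/p₁ = 0.186 / 0.535 ≈ 0.3477
  upper = min{1, (1 − p₀)/p₁} = 0.651 / 0.535 ≈ 1.2168 → capped at 1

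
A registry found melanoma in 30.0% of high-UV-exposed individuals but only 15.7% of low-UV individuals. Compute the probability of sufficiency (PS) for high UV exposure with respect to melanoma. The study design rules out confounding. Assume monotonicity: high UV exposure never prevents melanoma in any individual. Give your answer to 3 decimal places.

PS ≈ 0.170

p₁ = 0.3, p₀ = 0.157.
Under exogeneity and monotonicity, PS = (p₁ − p₀) / (1 − p₀).
PS = (0.3 − 0.157) / (1 − 0.157) = 0.143 / 0.843 ≈ 0.1696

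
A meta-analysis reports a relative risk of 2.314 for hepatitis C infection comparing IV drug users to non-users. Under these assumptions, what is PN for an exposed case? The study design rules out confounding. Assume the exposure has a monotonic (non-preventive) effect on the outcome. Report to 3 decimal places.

Under exogeneity and monotonicity, PN = (RR − 1) / RR = 1 − 1/RR.
PN = (2.314 − 1) / 2.314 = 1.314 / 2.314 ≈ 0.5678

PN ≈ 0.568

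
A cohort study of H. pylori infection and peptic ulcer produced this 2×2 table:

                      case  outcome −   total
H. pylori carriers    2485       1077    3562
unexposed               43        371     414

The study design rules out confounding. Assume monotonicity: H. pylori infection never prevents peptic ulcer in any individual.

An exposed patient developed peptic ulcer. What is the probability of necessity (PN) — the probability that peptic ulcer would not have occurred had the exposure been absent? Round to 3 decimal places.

p₁ = P(outcome | exposed) = 2485/3562 = 0.69764
p₀ = P(outcome | unexposed) = 43/414 = 0.10386
Under exogeneity and monotonicity, PN = (p₁ − p₀)/p₁.
PN = (0.69764 − 0.10386) / 0.69764 ≈ 0.8511

PN ≈ 0.851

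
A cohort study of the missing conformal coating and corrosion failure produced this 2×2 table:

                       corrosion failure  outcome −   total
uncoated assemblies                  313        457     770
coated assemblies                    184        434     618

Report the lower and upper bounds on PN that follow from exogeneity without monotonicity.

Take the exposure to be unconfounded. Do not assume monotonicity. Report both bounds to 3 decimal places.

0.268 ≤ PN ≤ 1.000

p₁ = P(outcome | exposed) = 313/770 = 0.40649
p₀ = P(outcome | unexposed) = 184/618 = 0.29773
Under exogeneity alone the bounds on PN are max{0,(p₁−p₀)/p₁} ≤ PN ≤ min{1,(1−p₀)/p₁}.
  lower = (p₁ − p₀)/p₁ = 0.10876 / 0.40649 ≈ 0.2676
  upper = min{1, (1 − p₀)/p₁} = 0.70227 / 0.40649 ≈ 1.7276 → capped at 1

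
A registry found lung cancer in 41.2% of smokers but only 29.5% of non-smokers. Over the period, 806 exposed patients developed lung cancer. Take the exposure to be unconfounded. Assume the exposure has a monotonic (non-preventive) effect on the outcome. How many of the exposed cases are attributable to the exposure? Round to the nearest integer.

p₁ = 0.412, p₀ = 0.295.
PN = (p₁ − p₀)/p₁ = (0.412 − 0.295) / 0.412 ≈ 0.28398.
Attributable cases ≈ PN × (exposed cases) = 0.28398 × 806 ≈ 228.89.

about 229 cases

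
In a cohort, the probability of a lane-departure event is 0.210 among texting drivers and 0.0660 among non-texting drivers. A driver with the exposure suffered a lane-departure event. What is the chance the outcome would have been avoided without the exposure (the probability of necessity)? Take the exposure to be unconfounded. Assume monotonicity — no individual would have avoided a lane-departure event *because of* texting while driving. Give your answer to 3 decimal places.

PN ≈ 0.686

Let p₁ = 0.21, p₀ = 0.066.
Under exogeneity and monotonicity, PN = (p₁ − p₀) / p₁.
PN = (0.21 − 0.066) / 0.21 = 0.144 / 0.21 ≈ 0.6857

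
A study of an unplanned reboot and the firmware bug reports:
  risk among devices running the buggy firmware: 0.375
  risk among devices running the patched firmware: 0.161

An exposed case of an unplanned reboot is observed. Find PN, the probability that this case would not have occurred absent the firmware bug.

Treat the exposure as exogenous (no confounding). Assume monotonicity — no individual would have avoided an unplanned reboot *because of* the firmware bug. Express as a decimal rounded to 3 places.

PN ≈ 0.571

Let p₁ = 0.375, p₀ = 0.161.
Under exogeneity and monotonicity, PN = (p₁ − p₀) / p₁.
PN = (0.375 − 0.161) / 0.375 = 0.214 / 0.375 ≈ 0.5707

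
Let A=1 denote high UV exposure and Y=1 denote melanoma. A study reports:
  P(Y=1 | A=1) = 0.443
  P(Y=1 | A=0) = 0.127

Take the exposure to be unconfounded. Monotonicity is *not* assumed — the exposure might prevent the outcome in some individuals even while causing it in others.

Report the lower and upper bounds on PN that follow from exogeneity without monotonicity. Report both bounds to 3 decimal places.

0.713 ≤ PN ≤ 1.000

Let p₁ = 0.443, p₀ = 0.127.
Under exogeneity alone the bounds on PN are max{0,(p₁−p₀)/p₁} ≤ PN ≤ min{1,(1−p₀)/p₁}.
  lower = (p₁ − p₀)/p₁ = 0.316 / 0.443 ≈ 0.7133
  upper = min{1, (1 − p₀)/p₁} = 0.873 / 0.443 ≈ 1.9707 → capped at 1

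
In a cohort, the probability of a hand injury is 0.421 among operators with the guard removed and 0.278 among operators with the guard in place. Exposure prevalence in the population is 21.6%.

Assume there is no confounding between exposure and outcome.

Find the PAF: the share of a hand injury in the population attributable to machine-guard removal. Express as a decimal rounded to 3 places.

Let p₁ = 0.421, p₀ = 0.278.
Overall risk P(Y=1) = π·p₁ + (1−π)·p₀ = 0.216×0.421 + 0.784×0.278 = 0.30889.
Under exogeneity, PAF = [P(Y=1) − p₀] / P(Y=1).
PAF = (0.30889 − 0.278) / 0.30889 ≈ 0.1000

PAF ≈ 0.100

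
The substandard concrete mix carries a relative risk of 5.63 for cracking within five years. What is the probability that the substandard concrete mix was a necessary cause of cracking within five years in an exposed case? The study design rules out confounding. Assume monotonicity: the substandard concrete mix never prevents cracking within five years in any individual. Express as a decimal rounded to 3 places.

PN ≈ 0.822

Under exogeneity and monotonicity, PN = (RR − 1) / RR = 1 − 1/RR.
PN = (5.63 − 1) / 5.63 = 4.63 / 5.63 ≈ 0.8224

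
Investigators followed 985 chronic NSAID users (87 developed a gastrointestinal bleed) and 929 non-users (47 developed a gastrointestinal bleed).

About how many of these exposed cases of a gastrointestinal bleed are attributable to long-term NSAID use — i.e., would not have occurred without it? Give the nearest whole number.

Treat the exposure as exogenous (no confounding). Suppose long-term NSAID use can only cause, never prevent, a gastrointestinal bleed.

about 37 cases

p₁ = P(outcome | exposed) = 87/985 = 0.088325
p₀ = P(outcome | unexposed) = 47/929 = 0.050592
PN = (p₁ − p₀)/p₁ = (0.088325 − 0.050592) / 0.088325 ≈ 0.42721.
Attributable cases ≈ PN × (exposed cases) = 0.42721 × 87 ≈ 37.17.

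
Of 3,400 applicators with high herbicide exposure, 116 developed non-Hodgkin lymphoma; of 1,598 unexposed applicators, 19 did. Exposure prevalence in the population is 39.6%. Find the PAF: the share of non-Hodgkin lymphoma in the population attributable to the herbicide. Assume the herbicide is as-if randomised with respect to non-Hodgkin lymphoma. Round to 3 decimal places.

p₁ = P(outcome | exposed) = 116/3400 = 0.034118
p₀ = P(outcome | unexposed) = 19/1598 = 0.01189
Overall risk P(Y=1) = π·p₁ + (1−π)·p₀ = 0.396×0.034118 + 0.604×0.01189 = 0.020692.
Under exogeneity, PAF = [P(Y=1) − p₀] / P(Y=1).
PAF = (0.020692 − 0.01189) / 0.020692 ≈ 0.4254

PAF ≈ 0.425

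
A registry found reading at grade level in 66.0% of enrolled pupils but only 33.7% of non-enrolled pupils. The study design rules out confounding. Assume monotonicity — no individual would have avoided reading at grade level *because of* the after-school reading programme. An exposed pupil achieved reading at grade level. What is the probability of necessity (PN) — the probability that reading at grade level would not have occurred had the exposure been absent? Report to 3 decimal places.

p₁ = 0.66, p₀ = 0.337.
Under exogeneity and monotonicity, PN = (p₁ − p₀) / p₁.
PN = (0.66 − 0.337) / 0.66 = 0.323 / 0.66 ≈ 0.4894

PN ≈ 0.489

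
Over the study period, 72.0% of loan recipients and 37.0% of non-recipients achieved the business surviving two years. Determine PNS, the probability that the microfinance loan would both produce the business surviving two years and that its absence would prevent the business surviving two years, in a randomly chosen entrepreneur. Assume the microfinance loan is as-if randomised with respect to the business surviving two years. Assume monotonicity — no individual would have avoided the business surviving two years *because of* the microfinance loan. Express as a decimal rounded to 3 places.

p₁ = 0.72, p₀ = 0.37.
Under exogeneity and monotonicity, PNS = p₁ − p₀.
PNS = 0.72 − 0.37 = 0.35

PNS ≈ 0.350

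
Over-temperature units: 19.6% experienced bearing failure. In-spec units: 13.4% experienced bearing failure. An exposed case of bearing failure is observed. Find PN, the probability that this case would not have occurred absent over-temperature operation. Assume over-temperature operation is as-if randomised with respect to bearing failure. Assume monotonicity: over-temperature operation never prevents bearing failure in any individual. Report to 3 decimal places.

PN ≈ 0.316

p₁ = 0.196, p₀ = 0.134.
Under exogeneity and monotonicity, PN = (p₁ − p₀) / p₁.
PN = (0.196 − 0.134) / 0.196 = 0.062 / 0.196 ≈ 0.3163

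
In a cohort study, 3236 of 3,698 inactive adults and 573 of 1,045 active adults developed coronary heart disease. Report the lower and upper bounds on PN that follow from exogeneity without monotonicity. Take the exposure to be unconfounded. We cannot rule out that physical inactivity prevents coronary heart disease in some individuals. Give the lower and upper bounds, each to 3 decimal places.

0.373 ≤ PN ≤ 0.516

p₁ = P(outcome | exposed) = 3236/3698 = 0.87507
p₀ = P(outcome | unexposed) = 573/1045 = 0.54833
Under exogeneity alone the bounds on PN are max{0,(p₁−p₀)/p₁} ≤ PN ≤ min{1,(1−p₀)/p₁}.
  lower = (p₁ − p₀)/p₁ = 0.32674 / 0.87507 ≈ 0.3734
  upper = min{1, (1 − p₀)/p₁} = 0.45167 / 0.87507 ≈ 0.5162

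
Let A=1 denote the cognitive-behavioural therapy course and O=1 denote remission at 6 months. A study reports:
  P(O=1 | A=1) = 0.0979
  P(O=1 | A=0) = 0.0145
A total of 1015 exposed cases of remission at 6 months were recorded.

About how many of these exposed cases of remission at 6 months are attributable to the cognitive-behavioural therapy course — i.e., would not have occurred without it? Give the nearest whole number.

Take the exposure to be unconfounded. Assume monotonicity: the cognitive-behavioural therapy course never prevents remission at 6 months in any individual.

about 865 cases

Let p₁ = 0.0979, p₀ = 0.0145.
PN = (p₁ − p₀)/p₁ = (0.0979 − 0.0145) / 0.0979 ≈ 0.85189.
Attributable cases ≈ PN × (exposed cases) = 0.85189 × 1015 ≈ 864.67.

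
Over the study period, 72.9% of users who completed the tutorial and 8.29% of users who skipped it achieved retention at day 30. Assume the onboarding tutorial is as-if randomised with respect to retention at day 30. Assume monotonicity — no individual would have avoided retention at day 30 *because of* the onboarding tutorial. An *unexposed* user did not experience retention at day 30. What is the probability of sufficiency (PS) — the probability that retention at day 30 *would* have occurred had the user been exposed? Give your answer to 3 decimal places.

PS ≈ 0.705

p₁ = 0.729, p₀ = 0.0829.
Under exogeneity and monotonicity, PS = (p₁ − p₀) / (1 − p₀).
PS = (0.729 − 0.0829) / (1 − 0.0829) = 0.6461 / 0.9171 ≈ 0.7045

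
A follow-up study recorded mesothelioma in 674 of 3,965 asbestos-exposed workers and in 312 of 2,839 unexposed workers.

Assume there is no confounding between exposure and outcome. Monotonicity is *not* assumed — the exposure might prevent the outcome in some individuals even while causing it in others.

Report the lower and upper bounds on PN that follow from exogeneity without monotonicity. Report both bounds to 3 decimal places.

p₁ = P(outcome | exposed) = 674/3965 = 0.16999
p₀ = P(outcome | unexposed) = 312/2839 = 0.1099
Under exogeneity alone the bounds on PN are max{0,(p₁−p₀)/p₁} ≤ PN ≤ min{1,(1−p₀)/p₁}.
  lower = (p₁ − p₀)/p₁ = 0.06009 / 0.16999 ≈ 0.3535
  upper = min{1, (1 − p₀)/p₁} = 0.8901 / 0.16999 ≈ 5.2363 → capped at 1

0.353 ≤ PN ≤ 1.000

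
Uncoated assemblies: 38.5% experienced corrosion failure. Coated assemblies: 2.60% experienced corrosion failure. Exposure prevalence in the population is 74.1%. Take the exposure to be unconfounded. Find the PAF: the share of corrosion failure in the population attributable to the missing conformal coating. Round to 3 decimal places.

p₁ = 0.385, p₀ = 0.026.
Overall risk P(Y=1) = π·p₁ + (1−π)·p₀ = 0.741×0.385 + 0.259×0.026 = 0.29202.
Under exogeneity, PAF = [P(Y=1) − p₀] / P(Y=1).
PAF = (0.29202 − 0.026) / 0.29202 ≈ 0.9110

PAF ≈ 0.911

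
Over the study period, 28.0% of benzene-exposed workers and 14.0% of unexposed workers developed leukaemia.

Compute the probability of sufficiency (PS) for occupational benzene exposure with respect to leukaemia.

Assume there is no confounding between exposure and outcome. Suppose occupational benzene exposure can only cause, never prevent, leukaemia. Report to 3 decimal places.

p₁ = 0.28, p₀ = 0.14.
Under exogeneity and monotonicity, PS = (p₁ − p₀) / (1 − p₀).
PS = (0.28 − 0.14) / (1 − 0.14) = 0.14 / 0.86 ≈ 0.1628

PS ≈ 0.163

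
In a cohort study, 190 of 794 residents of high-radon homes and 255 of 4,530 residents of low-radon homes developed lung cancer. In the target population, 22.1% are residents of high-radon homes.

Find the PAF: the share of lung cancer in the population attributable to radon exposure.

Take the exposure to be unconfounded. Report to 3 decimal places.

PAF ≈ 0.418

p₁ = P(outcome | exposed) = 190/794 = 0.23929
p₀ = P(outcome | unexposed) = 255/4530 = 0.056291
Overall risk P(Y=1) = π·p₁ + (1−π)·p₀ = 0.221×0.23929 + 0.779×0.056291 = 0.096735.
Under exogeneity, PAF = [P(Y=1) − p₀] / P(Y=1).
PAF = (0.096735 − 0.056291) / 0.096735 ≈ 0.4181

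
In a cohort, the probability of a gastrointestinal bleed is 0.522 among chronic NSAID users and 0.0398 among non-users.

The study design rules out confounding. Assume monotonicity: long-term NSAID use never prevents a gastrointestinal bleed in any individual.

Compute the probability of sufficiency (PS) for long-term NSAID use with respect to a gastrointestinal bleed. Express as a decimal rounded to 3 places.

Let p₁ = 0.522, p₀ = 0.0398.
Under exogeneity and monotonicity, PS = (p₁ − p₀) / (1 − p₀).
PS = (0.522 − 0.0398) / (1 − 0.0398) = 0.4822 / 0.9602 ≈ 0.5022

PS ≈ 0.502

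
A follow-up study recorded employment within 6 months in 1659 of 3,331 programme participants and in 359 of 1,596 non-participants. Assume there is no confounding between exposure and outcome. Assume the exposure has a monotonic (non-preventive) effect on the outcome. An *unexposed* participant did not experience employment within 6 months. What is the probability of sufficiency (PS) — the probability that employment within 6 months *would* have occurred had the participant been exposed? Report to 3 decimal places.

p₁ = P(outcome | exposed) = 1659/3331 = 0.49805
p₀ = P(outcome | unexposed) = 359/1596 = 0.22494
Under exogeneity and monotonicity, PS = (p₁ − p₀) / (1 − p₀).
PS = (0.49805 − 0.22494) / (1 − 0.22494) = 0.27311 / 0.77506 ≈ 0.3524

PS ≈ 0.352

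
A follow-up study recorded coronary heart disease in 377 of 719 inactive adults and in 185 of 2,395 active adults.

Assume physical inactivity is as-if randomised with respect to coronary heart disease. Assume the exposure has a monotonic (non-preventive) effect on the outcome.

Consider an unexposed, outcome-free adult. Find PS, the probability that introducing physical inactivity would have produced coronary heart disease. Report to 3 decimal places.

PS ≈ 0.485

p₁ = P(outcome | exposed) = 377/719 = 0.52434
p₀ = P(outcome | unexposed) = 185/2395 = 0.077244
Under exogeneity and monotonicity, PS = (p₁ − p₀) / (1 − p₀).
PS = (0.52434 − 0.077244) / (1 − 0.077244) = 0.4471 / 0.92276 ≈ 0.4845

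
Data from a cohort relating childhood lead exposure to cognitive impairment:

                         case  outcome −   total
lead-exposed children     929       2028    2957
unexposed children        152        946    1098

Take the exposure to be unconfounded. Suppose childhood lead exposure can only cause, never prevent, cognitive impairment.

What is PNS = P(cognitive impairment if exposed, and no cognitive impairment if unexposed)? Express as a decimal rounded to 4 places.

p₁ = P(outcome | exposed) = 929/2957 = 0.31417
p₀ = P(outcome | unexposed) = 152/1098 = 0.13843
Under exogeneity and monotonicity, PNS = p₁ − p₀.
PNS = 0.31417 − 0.13843 = 0.17574

PNS ≈ 0.1757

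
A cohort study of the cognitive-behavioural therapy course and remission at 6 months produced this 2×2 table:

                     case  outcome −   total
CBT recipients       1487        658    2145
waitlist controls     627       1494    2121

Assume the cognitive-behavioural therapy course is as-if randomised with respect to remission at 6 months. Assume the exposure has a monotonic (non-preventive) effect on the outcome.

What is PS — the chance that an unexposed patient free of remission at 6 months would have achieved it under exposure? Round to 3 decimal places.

PS ≈ 0.564

p₁ = P(outcome | exposed) = 1487/2145 = 0.69324
p₀ = P(outcome | unexposed) = 627/2121 = 0.29562
Under exogeneity and monotonicity, PS = (p₁ − p₀) / (1 − p₀).
PS = (0.69324 − 0.29562) / (1 − 0.29562) = 0.39762 / 0.70438 ≈ 0.5645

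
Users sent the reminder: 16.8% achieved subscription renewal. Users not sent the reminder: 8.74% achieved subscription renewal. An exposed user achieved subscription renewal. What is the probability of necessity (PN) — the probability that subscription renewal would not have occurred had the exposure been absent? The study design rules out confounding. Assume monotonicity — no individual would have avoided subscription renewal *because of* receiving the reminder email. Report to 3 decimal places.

PN ≈ 0.480

p₁ = 0.168, p₀ = 0.0874.
Under exogeneity and monotonicity, PN = (p₁ − p₀) / p₁.
PN = (0.168 − 0.0874) / 0.168 = 0.0806 / 0.168 ≈ 0.4798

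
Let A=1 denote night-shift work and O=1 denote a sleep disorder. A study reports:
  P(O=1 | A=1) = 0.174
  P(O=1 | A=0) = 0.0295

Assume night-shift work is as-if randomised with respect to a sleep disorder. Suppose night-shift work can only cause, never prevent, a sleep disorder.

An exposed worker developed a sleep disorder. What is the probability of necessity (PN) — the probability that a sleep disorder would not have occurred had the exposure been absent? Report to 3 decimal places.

PN ≈ 0.830

Let p₁ = 0.174, p₀ = 0.0295.
Under exogeneity and monotonicity, PN = (p₁ − p₀) / p₁.
PN = (0.174 − 0.0295) / 0.174 = 0.1445 / 0.174 ≈ 0.8305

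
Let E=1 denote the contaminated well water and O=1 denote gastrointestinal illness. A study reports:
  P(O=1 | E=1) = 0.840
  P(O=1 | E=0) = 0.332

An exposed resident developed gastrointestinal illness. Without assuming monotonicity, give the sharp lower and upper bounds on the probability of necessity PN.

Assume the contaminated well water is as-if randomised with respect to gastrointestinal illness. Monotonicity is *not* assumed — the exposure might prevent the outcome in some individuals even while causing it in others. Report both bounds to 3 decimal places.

0.605 ≤ PN ≤ 0.795

Let p₁ = 0.84, p₀ = 0.332.
Under exogeneity alone the bounds on PN are max{0,(p₁−p₀)/p₁} ≤ PN ≤ min{1,(1−p₀)/p₁}.
  lower = (p₁ − p₀)/p₁ = 0.508 / 0.84 ≈ 0.6048
  upper = min{1, (1 − p₀)/p₁} = 0.668 / 0.84 ≈ 0.7952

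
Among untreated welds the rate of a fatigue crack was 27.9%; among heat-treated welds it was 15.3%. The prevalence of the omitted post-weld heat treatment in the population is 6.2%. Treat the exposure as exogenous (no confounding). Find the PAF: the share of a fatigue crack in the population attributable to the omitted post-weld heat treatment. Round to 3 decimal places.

PAF ≈ 0.049

p₁ = 0.279, p₀ = 0.153.
Overall risk P(Y=1) = π·p₁ + (1−π)·p₀ = 0.062×0.279 + 0.938×0.153 = 0.16081.
Under exogeneity, PAF = [P(Y=1) − p₀] / P(Y=1).
PAF = (0.16081 − 0.153) / 0.16081 ≈ 0.0486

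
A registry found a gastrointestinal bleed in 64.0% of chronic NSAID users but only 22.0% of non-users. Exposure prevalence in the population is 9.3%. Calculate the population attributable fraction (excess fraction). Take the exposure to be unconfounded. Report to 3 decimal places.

PAF ≈ 0.151

p₁ = 0.64, p₀ = 0.22.
Overall risk P(Y=1) = π·p₁ + (1−π)·p₀ = 0.093×0.64 + 0.907×0.22 = 0.25906.
Under exogeneity, PAF = [P(Y=1) − p₀] / P(Y=1).
PAF = (0.25906 − 0.22) / 0.25906 ≈ 0.1508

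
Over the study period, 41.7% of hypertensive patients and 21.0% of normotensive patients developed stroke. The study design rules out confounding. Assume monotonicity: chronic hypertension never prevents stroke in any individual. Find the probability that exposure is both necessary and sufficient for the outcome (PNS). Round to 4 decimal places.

p₁ = 0.417, p₀ = 0.21.
Under exogeneity and monotonicity, PNS = p₁ − p₀.
PNS = 0.417 − 0.21 = 0.207

PNS ≈ 0.2070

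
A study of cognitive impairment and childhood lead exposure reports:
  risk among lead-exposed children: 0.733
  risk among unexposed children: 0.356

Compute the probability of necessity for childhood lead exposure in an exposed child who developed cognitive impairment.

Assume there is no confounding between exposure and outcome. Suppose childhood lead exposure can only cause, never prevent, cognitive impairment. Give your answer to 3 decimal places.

PN ≈ 0.514

Let p₁ = 0.733, p₀ = 0.356.
Under exogeneity and monotonicity, PN = (p₁ − p₀) / p₁.
PN = (0.733 − 0.356) / 0.733 = 0.377 / 0.733 ≈ 0.5143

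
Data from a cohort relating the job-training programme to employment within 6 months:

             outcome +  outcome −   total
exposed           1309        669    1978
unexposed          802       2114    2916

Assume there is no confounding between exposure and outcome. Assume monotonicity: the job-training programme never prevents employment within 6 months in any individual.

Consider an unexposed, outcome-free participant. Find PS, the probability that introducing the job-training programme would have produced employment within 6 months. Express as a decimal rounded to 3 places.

p₁ = P(outcome | exposed) = 1309/1978 = 0.66178
p₀ = P(outcome | unexposed) = 802/2916 = 0.27503
Under exogeneity and monotonicity, PS = (p₁ − p₀) / (1 − p₀).
PS = (0.66178 − 0.27503) / (1 − 0.27503) = 0.38675 / 0.72497 ≈ 0.5335

PS ≈ 0.533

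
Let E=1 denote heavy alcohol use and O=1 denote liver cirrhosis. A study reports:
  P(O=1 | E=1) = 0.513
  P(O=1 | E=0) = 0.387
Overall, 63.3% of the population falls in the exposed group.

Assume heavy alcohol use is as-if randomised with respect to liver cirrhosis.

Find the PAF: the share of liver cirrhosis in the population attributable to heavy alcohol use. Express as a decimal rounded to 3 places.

Let p₁ = 0.513, p₀ = 0.387.
Overall risk P(Y=1) = π·p₁ + (1−π)·p₀ = 0.633×0.513 + 0.367×0.387 = 0.46676.
Under exogeneity, PAF = [P(Y=1) − p₀] / P(Y=1).
PAF = (0.46676 − 0.387) / 0.46676 ≈ 0.1709

PAF ≈ 0.171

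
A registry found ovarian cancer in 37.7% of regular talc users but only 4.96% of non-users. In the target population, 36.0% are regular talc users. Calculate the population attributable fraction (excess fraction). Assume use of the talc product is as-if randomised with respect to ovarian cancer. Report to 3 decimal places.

PAF ≈ 0.704

p₁ = 0.377, p₀ = 0.0496.
Overall risk P(Y=1) = π·p₁ + (1−π)·p₀ = 0.36×0.377 + 0.64×0.0496 = 0.16746.
Under exogeneity, PAF = [P(Y=1) − p₀] / P(Y=1).
PAF = (0.16746 − 0.0496) / 0.16746 ≈ 0.7038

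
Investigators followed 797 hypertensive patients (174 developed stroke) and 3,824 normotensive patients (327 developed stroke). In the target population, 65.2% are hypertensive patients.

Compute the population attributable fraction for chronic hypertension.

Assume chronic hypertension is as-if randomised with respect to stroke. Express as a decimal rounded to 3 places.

PAF ≈ 0.503

p₁ = P(outcome | exposed) = 174/797 = 0.21832
p₀ = P(outcome | unexposed) = 327/3824 = 0.085513
Overall risk P(Y=1) = π·p₁ + (1−π)·p₀ = 0.652×0.21832 + 0.348×0.085513 = 0.1721.
Under exogeneity, PAF = [P(Y=1) − p₀] / P(Y=1).
PAF = (0.1721 − 0.085513) / 0.1721 ≈ 0.5031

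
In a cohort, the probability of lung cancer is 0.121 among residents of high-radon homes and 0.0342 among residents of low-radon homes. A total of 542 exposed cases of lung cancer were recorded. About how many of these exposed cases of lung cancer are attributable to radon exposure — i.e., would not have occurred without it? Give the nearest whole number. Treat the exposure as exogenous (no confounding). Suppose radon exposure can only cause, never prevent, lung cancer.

Let p₁ = 0.121, p₀ = 0.0342.
PN = (p₁ − p₀)/p₁ = (0.121 − 0.0342) / 0.121 ≈ 0.71736.
Attributable cases ≈ PN × (exposed cases) = 0.71736 × 542 ≈ 388.81.

about 389 cases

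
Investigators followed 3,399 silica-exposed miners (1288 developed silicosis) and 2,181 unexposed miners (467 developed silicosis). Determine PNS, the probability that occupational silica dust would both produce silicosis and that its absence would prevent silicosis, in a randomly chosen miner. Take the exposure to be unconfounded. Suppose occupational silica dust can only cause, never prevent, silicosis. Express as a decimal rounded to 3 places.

PNS ≈ 0.165

p₁ = P(outcome | exposed) = 1288/3399 = 0.37893
p₀ = P(outcome | unexposed) = 467/2181 = 0.21412
Under exogeneity and monotonicity, PNS = p₁ − p₀.
PNS = 0.37893 − 0.21412 = 0.16481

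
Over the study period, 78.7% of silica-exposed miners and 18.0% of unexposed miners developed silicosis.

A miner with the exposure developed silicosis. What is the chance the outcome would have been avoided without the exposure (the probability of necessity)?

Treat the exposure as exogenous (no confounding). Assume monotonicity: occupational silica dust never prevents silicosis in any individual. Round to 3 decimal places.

PN ≈ 0.771

p₁ = 0.787, p₀ = 0.18.
Under exogeneity and monotonicity, PN = (p₁ − p₀) / p₁.
PN = (0.787 − 0.18) / 0.787 = 0.607 / 0.787 ≈ 0.7713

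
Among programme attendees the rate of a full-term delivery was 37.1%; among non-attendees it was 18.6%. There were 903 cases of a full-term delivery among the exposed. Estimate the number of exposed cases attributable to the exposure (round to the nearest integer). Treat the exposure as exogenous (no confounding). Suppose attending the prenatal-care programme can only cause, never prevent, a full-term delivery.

p₁ = 0.371, p₀ = 0.186.
PN = (p₁ − p₀)/p₁ = (0.371 − 0.186) / 0.371 ≈ 0.49865.
Attributable cases ≈ PN × (exposed cases) = 0.49865 × 903 ≈ 450.28.

about 450 cases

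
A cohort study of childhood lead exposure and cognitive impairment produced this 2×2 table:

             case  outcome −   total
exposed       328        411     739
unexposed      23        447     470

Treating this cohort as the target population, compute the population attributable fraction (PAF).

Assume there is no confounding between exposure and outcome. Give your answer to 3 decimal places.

p₁ = P(outcome | exposed) = 328/739 = 0.44384
p₀ = P(outcome | unexposed) = 23/470 = 0.048936
Exposure prevalence π = 739/1209 = 0.61125; overall risk P(Y=1) = 0.29032.
Under exogeneity, PAF = [P(Y=1) − p₀]/P(Y=1).
PAF = (0.29032 − 0.048936) / 0.29032 ≈ 0.8314

PAF ≈ 0.831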